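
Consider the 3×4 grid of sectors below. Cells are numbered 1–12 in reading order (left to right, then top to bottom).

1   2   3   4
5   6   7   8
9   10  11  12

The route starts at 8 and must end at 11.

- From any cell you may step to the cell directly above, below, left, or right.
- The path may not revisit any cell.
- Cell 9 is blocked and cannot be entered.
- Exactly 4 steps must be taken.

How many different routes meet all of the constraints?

2

Need simple routes of exactly 4 moves from 8 to 11 (Manhattan distance 2, so 1 moves are spent on a detour and 1 undoing it).
Enumerating: 8 4 3 7 11 | 8 7 6 10 11.
That gives 2 routes.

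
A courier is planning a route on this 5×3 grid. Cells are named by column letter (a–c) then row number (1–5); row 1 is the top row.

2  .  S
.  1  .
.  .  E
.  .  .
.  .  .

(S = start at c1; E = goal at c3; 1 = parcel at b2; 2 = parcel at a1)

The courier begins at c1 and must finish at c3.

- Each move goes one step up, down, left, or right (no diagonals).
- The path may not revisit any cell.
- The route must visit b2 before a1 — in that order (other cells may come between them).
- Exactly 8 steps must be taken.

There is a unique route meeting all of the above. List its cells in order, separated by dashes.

The waypoints must appear in the order b2, a1, with no cell reused.
Route from c1: down 1 to c2, left 1 to b2, up 1 to b1, left 1 to a1, down 2 to a3, right 2 to c3 — 8 moves in all.
Check: order respected (1 at step 2, 2 at step 4); 8 moves as required.

c1 - c2 - b2 - b1 - a1 - a2 - a3 - b3 - c3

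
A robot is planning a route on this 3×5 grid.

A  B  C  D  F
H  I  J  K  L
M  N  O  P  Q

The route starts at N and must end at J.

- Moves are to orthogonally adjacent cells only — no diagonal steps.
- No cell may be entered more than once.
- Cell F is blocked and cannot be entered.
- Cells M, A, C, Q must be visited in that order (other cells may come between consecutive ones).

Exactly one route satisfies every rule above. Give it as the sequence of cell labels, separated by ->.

The waypoints must appear in the order M, A, C, Q, with no cell reused.
Route from N: left to M, 2× up (reaching A), 3× right (reaching D), down to K, right to L, down to Q, 2× left (reaching O), up to J — 12 moves in all.
Check: order respected (M at step 1, A at step 3, C at step 5, Q at step 9).

N -> M -> H -> A -> B -> C -> D -> K -> L -> Q -> P -> O -> J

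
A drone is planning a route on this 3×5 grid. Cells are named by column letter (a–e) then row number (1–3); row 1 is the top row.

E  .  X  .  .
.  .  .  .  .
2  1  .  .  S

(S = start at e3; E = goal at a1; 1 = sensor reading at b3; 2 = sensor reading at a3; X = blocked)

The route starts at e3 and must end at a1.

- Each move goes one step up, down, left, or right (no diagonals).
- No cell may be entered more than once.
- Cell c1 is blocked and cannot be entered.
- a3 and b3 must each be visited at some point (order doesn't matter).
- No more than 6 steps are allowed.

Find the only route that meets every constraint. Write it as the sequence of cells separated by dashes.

e3 - d3 - c3 - b3 - a3 - a2 - a1

The budget equals the shortest possible length, so every move has to be on a shortest route through the required cells.
Route from e3: 4× left (reaching a3), 2× up (reaching a1) — 6 moves in all.
Check: all required cells visited; 6 ≤ 6 moves.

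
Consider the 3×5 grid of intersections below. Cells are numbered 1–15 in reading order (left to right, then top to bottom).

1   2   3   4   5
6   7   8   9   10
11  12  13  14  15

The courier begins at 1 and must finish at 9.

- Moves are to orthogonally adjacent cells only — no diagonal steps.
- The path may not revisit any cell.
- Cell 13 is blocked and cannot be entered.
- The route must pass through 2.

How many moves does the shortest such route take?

4

Any route passes through 2 somewhere between 1 and 9. Summing Manhattan distances along the two legs (1 → 2 → 9) gives a lower bound of 1 + 3 = 4 moves.
A route of 4 moves achieves this: 1 → 2 → 7 → 8 → 9.
Since 4 matches the lower bound, it is optimal.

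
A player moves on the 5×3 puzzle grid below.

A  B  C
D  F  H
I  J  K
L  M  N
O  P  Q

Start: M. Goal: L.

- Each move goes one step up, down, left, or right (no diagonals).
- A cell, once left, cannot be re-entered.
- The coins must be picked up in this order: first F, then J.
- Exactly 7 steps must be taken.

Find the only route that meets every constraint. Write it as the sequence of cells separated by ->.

The waypoints must appear in the order F, J, with no cell reused.
Route from M: right to N, 2× up (reaching H), left to F, down to J, left to I, down to L — 7 moves in all.
Check: order respected (F at step 4, J at step 5); 7 moves as required.

M -> N -> K -> H -> F -> J -> I -> L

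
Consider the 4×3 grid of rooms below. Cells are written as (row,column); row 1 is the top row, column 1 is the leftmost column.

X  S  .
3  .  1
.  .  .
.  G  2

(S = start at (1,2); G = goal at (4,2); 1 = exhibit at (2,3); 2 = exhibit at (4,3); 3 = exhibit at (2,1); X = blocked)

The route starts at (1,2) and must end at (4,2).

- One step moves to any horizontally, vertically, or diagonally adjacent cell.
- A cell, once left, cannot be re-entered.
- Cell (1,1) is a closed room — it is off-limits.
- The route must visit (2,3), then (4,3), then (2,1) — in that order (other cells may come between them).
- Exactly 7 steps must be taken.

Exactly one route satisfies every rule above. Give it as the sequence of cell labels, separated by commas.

The waypoints must appear in the order (2,3), (4,3), (2,1), with no cell reused.
Route from (1,2): down-right 1 to (2,3), down 2 to (4,3), up-left 2 to (2,1), down 1 to (3,1), down-right 1 to (4,2) — 7 moves in all.
Check: order respected (1 at step 1, 2 at step 3, 3 at step 5); 7 moves as required.

(1,2), (2,3), (3,3), (4,3), (3,2), (2,1), (3,1), (4,2)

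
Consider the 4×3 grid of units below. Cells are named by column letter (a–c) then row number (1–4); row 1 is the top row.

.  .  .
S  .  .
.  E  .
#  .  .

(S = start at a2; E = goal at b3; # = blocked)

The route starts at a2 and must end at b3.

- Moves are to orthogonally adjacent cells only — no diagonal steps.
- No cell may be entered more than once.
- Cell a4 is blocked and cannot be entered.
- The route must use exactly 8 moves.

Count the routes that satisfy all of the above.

Need simple routes of exactly 8 moves from a2 to b3 (Manhattan distance 2, so 3 moves are spent on a detour and 3 undoing it).
Enumerating: a2 a1 b1 b2 c2 c3 c4 b4 b3 | a2 a1 b1 c1 c2 c3 c4 b4 b3 | a2 b2 b1 c1 c2 c3 c4 b4 b3.
That gives 3 routes.

3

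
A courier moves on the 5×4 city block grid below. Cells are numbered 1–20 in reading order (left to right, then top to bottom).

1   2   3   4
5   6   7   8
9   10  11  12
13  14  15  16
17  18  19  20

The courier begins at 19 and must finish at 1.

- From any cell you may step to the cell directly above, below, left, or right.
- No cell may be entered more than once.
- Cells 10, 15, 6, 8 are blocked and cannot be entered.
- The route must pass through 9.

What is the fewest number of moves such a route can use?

Any route passes through 9 somewhere between 19 and 1. Summing Manhattan distances along the two legs (19 → 9 → 1) gives a lower bound of 4 + 2 = 6 moves.
A route of 6 moves achieves this: 19 → 18 → 14 → 13 → 9 → 5 → 1.
Since 6 matches the lower bound, it is optimal.

6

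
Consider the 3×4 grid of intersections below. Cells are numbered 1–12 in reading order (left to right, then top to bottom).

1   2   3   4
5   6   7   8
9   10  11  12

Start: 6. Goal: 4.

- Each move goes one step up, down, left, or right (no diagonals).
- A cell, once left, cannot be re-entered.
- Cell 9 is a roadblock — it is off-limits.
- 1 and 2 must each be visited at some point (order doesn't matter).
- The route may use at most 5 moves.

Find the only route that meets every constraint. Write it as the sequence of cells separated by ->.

The 5-move cap with required stops at 1, 2 leaves no slack for detours.
Route from 6: left to 5, up to 1, 3× right (reaching 4) — 5 moves in all.
Check: all required cells visited; 5 ≤ 5 moves.

6 -> 5 -> 1 -> 2 -> 3 -> 4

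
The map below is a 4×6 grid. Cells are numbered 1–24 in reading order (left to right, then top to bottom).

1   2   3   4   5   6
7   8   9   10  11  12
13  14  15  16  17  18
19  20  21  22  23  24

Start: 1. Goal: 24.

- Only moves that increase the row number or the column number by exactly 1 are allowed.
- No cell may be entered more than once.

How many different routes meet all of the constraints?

A right/down-only route from 1 to 24 makes exactly 3 down-moves and 5 right-moves in some order.
With no other constraints that would be C(8,3) = 56 routes.
That gives 56 routes.

56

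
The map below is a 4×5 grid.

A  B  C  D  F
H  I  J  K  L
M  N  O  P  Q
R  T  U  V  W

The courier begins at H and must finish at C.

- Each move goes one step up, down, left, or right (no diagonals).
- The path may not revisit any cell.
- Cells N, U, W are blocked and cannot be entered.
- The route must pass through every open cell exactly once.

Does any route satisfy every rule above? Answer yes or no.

Cell T has only one open neighbour but is neither the start nor the goal, so a Hamiltonian route would have to both enter and leave it through the same neighbour — impossible without revisiting.

no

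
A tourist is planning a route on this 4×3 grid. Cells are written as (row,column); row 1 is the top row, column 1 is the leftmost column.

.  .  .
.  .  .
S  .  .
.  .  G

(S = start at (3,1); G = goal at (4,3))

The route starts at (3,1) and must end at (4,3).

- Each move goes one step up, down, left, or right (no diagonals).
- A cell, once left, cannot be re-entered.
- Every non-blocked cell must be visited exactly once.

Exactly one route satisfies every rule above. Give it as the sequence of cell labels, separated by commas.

(3,1), (4,1), (4,2), (3,2), (2,2), (2,1), (1,1), (1,2), (1,3), (2,3), (3,3), (4,3)

Need to visit all 12 open cells exactly once, starting at (3,1) and ending at (4,3).
Route from (3,1): down 1 to (4,1), right 1 to (4,2), up 2 to (2,2), left 1 to (2,1), up 1 to (1,1), right 2 to (1,3), down 3 to (4,3) — 11 moves in all.
Check: all 12 open cells covered.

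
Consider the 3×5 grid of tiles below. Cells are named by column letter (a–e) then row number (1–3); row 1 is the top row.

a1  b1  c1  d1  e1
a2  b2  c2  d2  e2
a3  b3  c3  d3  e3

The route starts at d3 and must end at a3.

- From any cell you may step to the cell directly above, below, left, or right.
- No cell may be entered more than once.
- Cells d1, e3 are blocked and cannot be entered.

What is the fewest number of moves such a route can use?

3

The Manhattan distance from d3 to a3 is |3−3| + |4−1| = 3, so at least 3 moves are needed.
A route of 3 moves achieves this: d3 → c3 → b3 → a3.
Since 3 matches the lower bound, it is optimal.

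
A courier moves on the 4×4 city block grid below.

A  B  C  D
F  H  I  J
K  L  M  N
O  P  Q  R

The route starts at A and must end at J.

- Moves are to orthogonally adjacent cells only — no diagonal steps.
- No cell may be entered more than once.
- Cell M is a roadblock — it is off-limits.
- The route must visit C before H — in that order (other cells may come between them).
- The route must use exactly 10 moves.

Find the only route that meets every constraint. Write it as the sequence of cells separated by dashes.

The waypoints must appear in the order C, H, with no cell reused.
Route from A: 2× right (reaching C), down to I, left to H, 2× down (reaching P), 2× right (reaching R), 2× up (reaching J) — 10 moves in all.
Check: order respected (C at step 2, H at step 4); 10 moves as required.

A - B - C - I - H - L - P - Q - R - N - J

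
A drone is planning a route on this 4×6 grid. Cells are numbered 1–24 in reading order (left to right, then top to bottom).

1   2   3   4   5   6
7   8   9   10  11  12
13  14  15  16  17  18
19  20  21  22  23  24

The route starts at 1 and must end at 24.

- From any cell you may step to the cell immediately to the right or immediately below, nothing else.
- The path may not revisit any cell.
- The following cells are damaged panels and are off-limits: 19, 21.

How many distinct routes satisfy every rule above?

46

A right/down-only route from 1 to 24 makes exactly 3 down-moves and 5 right-moves in some order.
With no other constraints that would be C(8,3) = 56 routes.
Subtract routes through each blocked cell (inclusion–exclusion for overlaps): − through 19: 1 − through 21: 10 + through 19&21: 1 → 46.
That gives 46 routes.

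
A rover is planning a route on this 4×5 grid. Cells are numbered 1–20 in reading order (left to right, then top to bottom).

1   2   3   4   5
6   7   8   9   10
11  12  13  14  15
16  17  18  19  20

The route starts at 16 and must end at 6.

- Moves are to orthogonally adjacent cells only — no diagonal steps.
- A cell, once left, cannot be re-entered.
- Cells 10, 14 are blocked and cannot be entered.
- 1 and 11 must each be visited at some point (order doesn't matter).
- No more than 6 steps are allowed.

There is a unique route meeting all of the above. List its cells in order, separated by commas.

The 6-move cap with required stops at 1, 11 leaves no slack for detours.
Route from 16: up 1 to 11, right 1 to 12, up 2 to 2, left 1 to 1, down 1 to 6 — 6 moves in all.
Check: all required cells visited; 6 ≤ 6 moves.

16, 11, 12, 7, 2, 1, 6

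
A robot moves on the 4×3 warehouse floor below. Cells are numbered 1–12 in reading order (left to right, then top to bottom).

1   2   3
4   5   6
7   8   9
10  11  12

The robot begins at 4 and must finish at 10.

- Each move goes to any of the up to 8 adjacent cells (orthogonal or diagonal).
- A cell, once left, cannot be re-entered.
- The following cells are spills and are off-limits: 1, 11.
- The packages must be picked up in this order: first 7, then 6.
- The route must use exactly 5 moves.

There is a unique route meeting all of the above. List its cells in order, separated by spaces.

4 7 5 6 8 10

The waypoints must appear in the order 7, 6, with no cell reused.
Route from 4: down to 7, up-right to 5, right to 6, 2× down-left (reaching 10) — 5 moves in all.
Check: order respected (7 at step 1, 6 at step 3); 5 moves as required.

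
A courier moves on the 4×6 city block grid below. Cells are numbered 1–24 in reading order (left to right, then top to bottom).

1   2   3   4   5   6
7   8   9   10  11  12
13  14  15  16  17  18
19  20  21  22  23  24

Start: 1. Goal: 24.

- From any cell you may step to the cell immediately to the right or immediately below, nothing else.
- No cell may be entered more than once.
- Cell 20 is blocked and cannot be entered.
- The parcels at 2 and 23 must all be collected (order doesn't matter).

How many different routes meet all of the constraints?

A right/down-only route from 1 to 24 makes exactly 3 down-moves and 5 right-moves in some order.
With no other constraints that would be C(8,3) = 56 routes.
A monotone route can only reach the required cells in the order 2, 23, so split there and multiply the segment counts (each segment already excludes blocked cells): 1→2: 1; 2→23: 19; 23→24: 1; product = 19.
That gives 19 routes.

19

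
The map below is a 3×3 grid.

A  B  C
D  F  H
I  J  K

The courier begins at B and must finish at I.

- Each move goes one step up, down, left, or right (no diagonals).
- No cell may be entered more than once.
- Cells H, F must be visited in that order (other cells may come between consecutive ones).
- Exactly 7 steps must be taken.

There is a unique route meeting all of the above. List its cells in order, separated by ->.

The waypoints must appear in the order H, F, with no cell reused.
Route from B: right 1 to C, down 2 to K, left 1 to J, up 1 to F, left 1 to D, down 1 to I — 7 moves in all.
Check: order respected (H at step 2, F at step 5); 7 moves as required.

B -> C -> H -> K -> J -> F -> D -> I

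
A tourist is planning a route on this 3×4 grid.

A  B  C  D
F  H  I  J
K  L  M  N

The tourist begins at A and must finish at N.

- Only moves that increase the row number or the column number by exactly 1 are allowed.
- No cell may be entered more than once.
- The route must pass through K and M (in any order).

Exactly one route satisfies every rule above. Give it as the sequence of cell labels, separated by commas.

Moves only go right or down, so the column and row indices never decrease.
Route from A: down 2 to K, right 3 to N — 5 moves in all.
Check: all required cells visited.

A, F, K, L, M, N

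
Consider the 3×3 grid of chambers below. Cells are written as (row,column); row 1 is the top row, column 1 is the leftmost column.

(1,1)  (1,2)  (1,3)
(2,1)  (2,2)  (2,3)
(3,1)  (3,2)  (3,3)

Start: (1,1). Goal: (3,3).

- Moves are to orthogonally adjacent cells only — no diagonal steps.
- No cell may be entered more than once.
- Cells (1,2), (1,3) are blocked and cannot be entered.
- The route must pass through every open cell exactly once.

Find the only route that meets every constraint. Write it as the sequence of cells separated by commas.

(1,1), (2,1), (3,1), (3,2), (2,2), (2,3), (3,3)

Need to visit all 7 open cells exactly once, starting at (1,1) and ending at (3,3).
Cell (2,3) has only two open neighbours ((3,3) and (2,2)), so the path must pass straight through it: one of those is the cell it's entered from and the other is where it exits.
Route from (1,1): 2× down (reaching (3,1)), right to (3,2), up to (2,2), right to (2,3), down to (3,3) — 6 moves in all.
Check: all 7 open cells covered.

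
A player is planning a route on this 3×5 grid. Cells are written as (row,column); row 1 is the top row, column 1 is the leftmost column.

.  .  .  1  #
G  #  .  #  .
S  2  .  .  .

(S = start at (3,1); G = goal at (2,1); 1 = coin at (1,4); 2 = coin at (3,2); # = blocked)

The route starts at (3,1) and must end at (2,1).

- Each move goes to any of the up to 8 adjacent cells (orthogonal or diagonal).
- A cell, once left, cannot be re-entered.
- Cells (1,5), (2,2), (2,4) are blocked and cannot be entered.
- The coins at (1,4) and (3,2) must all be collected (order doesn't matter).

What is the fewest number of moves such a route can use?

6

Any route passes through (1,4) and (3,2) in some order between (3,1) and (2,1). Summing Chebyshev distances along each leg and taking the cheapest ordering ((3,1) → (1,4) → (3,2) → (2,1)) gives a lower bound of 3 + 2 + 1 = 6 moves.
A route of 6 moves achieves this: (3,1) → (3,2) → (2,3) → (1,4) → (1,3) → (1,2) → (2,1).
Since 6 matches the lower bound, it is optimal.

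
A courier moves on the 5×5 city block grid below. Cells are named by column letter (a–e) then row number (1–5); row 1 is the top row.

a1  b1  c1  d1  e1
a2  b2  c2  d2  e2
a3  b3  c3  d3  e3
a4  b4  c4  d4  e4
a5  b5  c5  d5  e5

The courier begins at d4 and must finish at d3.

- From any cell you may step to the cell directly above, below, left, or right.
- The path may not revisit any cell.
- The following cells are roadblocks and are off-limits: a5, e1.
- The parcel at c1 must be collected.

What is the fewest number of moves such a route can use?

7

Any route passes through c1 somewhere between d4 and d3. Summing Manhattan distances along the two legs (d4 → c1 → d3) gives a lower bound of 4 + 3 = 7 moves.
A route of 7 moves achieves this: d4 → c4 → c3 → c2 → c1 → d1 → d2 → d3.
Since 7 matches the lower bound, it is optimal.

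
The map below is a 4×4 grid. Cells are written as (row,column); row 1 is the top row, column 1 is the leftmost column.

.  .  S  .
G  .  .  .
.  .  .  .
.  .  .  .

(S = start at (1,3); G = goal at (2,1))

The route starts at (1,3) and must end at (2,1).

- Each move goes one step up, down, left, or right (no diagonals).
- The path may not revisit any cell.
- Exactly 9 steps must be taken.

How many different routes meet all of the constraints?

40

Need simple routes of exactly 9 moves from (1,3) to (2,1) (Manhattan distance 3, so 3 moves are spent on a detour and 3 undoing it).
Branch systematically from the start, pruning whenever the remaining move budget drops below the Manhattan distance to (2,1) or differs from it in parity. Grouping the completions by first move — via (2,3): 16; via (1,2): 5; via (1,4): 19 — and summing: 16 + 5 + 19 = 40.
That gives 40 routes.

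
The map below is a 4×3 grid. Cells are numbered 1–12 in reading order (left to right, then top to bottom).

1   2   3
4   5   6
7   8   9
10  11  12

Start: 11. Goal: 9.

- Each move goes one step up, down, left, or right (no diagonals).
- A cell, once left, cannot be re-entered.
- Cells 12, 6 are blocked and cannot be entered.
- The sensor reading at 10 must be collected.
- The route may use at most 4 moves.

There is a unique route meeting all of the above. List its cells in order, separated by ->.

Any route must reach 10 and still end at 9 within 4 moves, so the order of the required stops is forced.
Route from 11: left to 10, up to 7, 2× right (reaching 9) — 4 moves in all.
Check: all required cells visited; 4 ≤ 4 moves.

11 -> 10 -> 7 -> 8 -> 9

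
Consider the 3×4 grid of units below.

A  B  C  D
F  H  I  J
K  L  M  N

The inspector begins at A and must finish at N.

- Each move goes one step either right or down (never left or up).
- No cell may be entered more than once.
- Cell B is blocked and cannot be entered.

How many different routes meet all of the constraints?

4

A right/down-only route from A to N makes exactly 2 down-moves and 3 right-moves in some order.
With no other constraints that would be C(5,2) = 10 routes.
Subtract routes through each blocked cell (inclusion–exclusion for overlaps): − through B: 6 → 4.
That gives 4 routes.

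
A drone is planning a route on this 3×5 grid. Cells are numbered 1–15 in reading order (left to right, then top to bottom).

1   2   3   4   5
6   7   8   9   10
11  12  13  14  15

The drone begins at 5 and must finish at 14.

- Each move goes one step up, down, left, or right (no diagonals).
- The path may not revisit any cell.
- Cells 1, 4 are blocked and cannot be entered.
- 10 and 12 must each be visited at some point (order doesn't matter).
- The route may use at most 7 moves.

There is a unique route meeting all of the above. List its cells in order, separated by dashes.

5 - 10 - 9 - 8 - 7 - 12 - 13 - 14

Any route must reach 10 and 12 and still end at 14 within 7 moves, so the order of the required stops is forced.
Route from 5: down 1 to 10, left 3 to 7, down 1 to 12, right 2 to 14 — 7 moves in all.
Check: all required cells visited; 7 ≤ 7 moves.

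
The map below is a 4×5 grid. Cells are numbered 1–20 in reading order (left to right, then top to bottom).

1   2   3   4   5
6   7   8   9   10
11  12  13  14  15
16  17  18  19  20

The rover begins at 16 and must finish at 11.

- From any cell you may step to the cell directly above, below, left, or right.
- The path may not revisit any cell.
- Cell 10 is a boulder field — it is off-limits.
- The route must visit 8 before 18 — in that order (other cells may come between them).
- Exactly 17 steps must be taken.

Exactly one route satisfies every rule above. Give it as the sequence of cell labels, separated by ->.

16 -> 17 -> 12 -> 7 -> 8 -> 13 -> 18 -> 19 -> 20 -> 15 -> 14 -> 9 -> 4 -> 3 -> 2 -> 1 -> 6 -> 11

The waypoints must appear in the order 8, 18, with no cell reused.
Route from 16: right to 17, 2× up (reaching 7), right to 8, 2× down (reaching 18), 2× right (reaching 20), up to 15, left to 14, 2× up (reaching 4), 3× left (reaching 1), 2× down (reaching 11) — 17 moves in all.
Check: order respected (8 at step 4, 18 at step 6); 17 moves as required.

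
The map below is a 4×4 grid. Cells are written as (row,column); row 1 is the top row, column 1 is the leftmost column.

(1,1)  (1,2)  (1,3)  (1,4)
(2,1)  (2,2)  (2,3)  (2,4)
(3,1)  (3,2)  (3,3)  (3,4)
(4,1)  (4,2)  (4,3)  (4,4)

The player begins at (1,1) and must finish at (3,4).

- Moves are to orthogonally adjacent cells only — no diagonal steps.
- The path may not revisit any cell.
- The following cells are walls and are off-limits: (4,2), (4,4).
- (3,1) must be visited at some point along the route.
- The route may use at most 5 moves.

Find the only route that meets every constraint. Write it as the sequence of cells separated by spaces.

(1,1) (2,1) (3,1) (3,2) (3,3) (3,4)

The 5-move cap with required stops at (3,1) leaves no slack for detours.
Route from (1,1): 2× down (reaching (3,1)), 3× right (reaching (3,4)) — 5 moves in all.
Check: all required cells visited; 5 ≤ 5 moves.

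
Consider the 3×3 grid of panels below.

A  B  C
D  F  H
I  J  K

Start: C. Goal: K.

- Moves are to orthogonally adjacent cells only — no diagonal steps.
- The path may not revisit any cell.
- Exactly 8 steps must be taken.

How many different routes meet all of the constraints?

2

Need simple routes of exactly 8 moves from C to K (Manhattan distance 2, so 3 moves are spent on a detour and 3 undoing it).
Enumerating: C H F B A D I J K | C B A D I J F H K.
That gives 2 routes.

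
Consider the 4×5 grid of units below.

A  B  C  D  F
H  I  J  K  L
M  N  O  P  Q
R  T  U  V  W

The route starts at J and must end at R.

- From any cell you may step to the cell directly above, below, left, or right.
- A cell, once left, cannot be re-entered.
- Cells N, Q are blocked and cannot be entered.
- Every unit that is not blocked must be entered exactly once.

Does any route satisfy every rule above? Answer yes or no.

no

Cell W has only one open neighbour but is neither the start nor the goal, so a Hamiltonian route would have to both enter and leave it through the same neighbour — impossible without revisiting.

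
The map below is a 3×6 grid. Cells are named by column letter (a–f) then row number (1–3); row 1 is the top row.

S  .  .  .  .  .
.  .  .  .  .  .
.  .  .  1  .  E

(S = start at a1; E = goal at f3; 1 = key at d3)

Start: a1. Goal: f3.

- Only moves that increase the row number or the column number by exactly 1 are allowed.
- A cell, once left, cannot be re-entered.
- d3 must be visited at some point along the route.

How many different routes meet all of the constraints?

A right/down-only route from a1 to f3 makes exactly 2 down-moves and 5 right-moves in some order.
With no other constraints that would be C(7,2) = 21 routes.
Split at d3 and multiply the segment counts: a1→d3: 10; d3→f3: 1; product = 10.
That gives 10 routes.

10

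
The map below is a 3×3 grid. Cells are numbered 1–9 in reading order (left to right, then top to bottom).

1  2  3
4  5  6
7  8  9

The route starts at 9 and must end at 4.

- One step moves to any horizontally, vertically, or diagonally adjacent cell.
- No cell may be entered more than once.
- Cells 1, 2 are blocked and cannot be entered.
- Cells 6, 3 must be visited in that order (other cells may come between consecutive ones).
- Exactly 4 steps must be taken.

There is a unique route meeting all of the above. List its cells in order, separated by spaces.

9 6 3 5 4

The waypoints must appear in the order 6, 3, with no cell reused.
Route from 9: 2× up (reaching 3), down-left to 5, left to 4 — 4 moves in all.
Check: order respected (6 at step 1, 3 at step 2); 4 moves as required.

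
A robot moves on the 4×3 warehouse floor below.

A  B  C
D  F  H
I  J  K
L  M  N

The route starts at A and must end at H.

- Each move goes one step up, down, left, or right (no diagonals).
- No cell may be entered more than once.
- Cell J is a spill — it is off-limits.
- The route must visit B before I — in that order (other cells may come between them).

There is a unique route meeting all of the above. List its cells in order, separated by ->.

The waypoints must appear in the order B, I, with no cell reused.
Route from A: right to B, down to F, left to D, 2× down (reaching L), 2× right (reaching N), 2× up (reaching H) — 9 moves in all.
Check: order respected (B at step 1, I at step 4).

A -> B -> F -> D -> I -> L -> M -> N -> K -> H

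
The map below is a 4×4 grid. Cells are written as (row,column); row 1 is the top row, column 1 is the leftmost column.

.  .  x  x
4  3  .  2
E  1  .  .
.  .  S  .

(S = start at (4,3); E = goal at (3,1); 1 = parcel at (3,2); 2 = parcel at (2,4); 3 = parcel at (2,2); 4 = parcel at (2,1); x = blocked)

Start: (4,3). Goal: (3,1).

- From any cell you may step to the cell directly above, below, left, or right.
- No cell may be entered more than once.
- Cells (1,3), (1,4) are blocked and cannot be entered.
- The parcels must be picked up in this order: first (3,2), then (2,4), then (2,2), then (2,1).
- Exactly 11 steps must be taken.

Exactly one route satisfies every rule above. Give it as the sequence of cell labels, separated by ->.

(4,3) -> (4,2) -> (3,2) -> (3,3) -> (3,4) -> (2,4) -> (2,3) -> (2,2) -> (1,2) -> (1,1) -> (2,1) -> (3,1)

The waypoints must appear in the order (3,2), (2,4), (2,2), (2,1), with no cell reused.
Route from (4,3): left to (4,2), up to (3,2), 2× right (reaching (3,4)), up to (2,4), 2× left (reaching (2,2)), up to (1,2), left to (1,1), 2× down (reaching (3,1)) — 11 moves in all.
Check: order respected (1 at step 2, 2 at step 5, 3 at step 7, 4 at step 10); 11 moves as required.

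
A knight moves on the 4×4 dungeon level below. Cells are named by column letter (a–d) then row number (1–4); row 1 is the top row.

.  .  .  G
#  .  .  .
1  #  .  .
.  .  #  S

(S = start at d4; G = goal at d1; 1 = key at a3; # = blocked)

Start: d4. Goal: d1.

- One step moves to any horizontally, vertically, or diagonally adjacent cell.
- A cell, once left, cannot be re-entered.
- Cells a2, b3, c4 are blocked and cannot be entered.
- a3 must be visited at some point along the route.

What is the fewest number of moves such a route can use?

6

Any route passes through a3 somewhere between d4 and d1. Summing Chebyshev distances along the two legs (d4 → a3 → d1) gives a lower bound of 3 + 3 = 6 moves.
A route of 6 moves achieves this: d4 → c3 → b4 → a3 → b2 → c1 → d1.
Since 6 matches the lower bound, it is optimal.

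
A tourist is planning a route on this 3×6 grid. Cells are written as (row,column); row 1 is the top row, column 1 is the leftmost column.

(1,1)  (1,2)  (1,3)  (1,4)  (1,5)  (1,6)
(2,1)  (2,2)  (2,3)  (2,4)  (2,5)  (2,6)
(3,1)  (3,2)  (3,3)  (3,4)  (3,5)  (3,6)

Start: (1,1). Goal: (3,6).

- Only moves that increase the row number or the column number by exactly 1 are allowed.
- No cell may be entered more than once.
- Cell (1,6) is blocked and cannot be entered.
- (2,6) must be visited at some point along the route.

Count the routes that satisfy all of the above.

5

A right/down-only route from (1,1) to (3,6) makes exactly 2 down-moves and 5 right-moves in some order.
With no other constraints that would be C(7,2) = 21 routes.
Split at (2,6) and multiply the segment counts (each segment already excludes blocked cells): (1,1)→(2,6): 5; (2,6)→(3,6): 1; product = 5.
That gives 5 routes.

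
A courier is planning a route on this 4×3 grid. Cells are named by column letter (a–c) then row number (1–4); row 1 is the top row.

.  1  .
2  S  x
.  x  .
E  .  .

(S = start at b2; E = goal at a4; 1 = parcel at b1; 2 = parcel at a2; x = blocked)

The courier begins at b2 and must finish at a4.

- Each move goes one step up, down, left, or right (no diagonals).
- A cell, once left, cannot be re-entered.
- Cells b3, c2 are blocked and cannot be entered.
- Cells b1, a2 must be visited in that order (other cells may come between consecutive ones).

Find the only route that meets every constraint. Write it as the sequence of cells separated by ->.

The waypoints must appear in the order b1, a2, with no cell reused.
Route from b2: up to b1, left to a1, 3× down (reaching a4) — 5 moves in all.
Check: order respected (1 at step 1, 2 at step 3).

b2 -> b1 -> a1 -> a2 -> a3 -> a4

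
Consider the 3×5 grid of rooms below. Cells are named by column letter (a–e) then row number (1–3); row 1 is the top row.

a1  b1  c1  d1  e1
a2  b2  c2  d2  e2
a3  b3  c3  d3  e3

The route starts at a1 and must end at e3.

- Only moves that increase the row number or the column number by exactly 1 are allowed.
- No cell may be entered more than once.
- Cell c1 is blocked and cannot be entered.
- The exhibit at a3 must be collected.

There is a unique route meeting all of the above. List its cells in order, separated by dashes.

Moves only go right or down, so the column and row indices never decrease.
Route from a1: 2× down (reaching a3), 4× right (reaching e3) — 6 moves in all.
Check: all required cells visited.

a1 - a2 - a3 - b3 - c3 - d3 - e3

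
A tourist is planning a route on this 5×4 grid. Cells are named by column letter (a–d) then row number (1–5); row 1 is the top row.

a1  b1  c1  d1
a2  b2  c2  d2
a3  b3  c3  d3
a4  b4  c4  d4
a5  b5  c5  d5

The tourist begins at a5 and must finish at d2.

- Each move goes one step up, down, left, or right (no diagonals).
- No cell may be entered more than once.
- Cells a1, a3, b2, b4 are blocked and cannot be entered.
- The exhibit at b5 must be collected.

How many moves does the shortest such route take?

Any route passes through b5 somewhere between a5 and d2. Summing Manhattan distances along the two legs (a5 → b5 → d2) gives a lower bound of 1 + 5 = 6 moves.
A route of 6 moves achieves this: a5 → b5 → c5 → c4 → c3 → c2 → d2.
Since 6 matches the lower bound, it is optimal.

6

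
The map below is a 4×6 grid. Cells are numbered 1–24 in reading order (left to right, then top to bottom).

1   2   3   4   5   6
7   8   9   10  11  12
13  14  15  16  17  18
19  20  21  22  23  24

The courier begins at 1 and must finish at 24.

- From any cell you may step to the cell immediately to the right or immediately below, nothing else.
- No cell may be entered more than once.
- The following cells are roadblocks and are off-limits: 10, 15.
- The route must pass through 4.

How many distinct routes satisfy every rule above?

A right/down-only route from 1 to 24 makes exactly 3 down-moves and 5 right-moves in some order.
With no other constraints that would be C(8,3) = 56 routes.
Split at 4 and multiply the segment counts (each segment already excludes blocked cells): 1→4: 1; 4→24: 4; product = 4.
That gives 4 routes.

4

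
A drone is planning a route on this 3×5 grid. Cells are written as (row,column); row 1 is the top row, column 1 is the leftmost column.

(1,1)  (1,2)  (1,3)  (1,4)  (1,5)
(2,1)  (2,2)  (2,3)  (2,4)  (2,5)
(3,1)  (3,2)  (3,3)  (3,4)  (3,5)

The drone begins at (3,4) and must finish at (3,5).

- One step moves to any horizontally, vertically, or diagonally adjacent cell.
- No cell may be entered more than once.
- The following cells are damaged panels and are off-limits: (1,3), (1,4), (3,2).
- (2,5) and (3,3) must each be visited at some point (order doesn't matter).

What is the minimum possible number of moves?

Any route passes through (2,5) and (3,3) in some order between (3,4) and (3,5). Summing Chebyshev distances along each leg and taking the cheapest ordering ((3,4) → (3,3) → (2,5) → (3,5)) gives a lower bound of 1 + 2 + 1 = 4 moves.
A route of 4 moves achieves this: (3,4) → (3,3) → (2,4) → (2,5) → (3,5).
Since 4 matches the lower bound, it is optimal.

4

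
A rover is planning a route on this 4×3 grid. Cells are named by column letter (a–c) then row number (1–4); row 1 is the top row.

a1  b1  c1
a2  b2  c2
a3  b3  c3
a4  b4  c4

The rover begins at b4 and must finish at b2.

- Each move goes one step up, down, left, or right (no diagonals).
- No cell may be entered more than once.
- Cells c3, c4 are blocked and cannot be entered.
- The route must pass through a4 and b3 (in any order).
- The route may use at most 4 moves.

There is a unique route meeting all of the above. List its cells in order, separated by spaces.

b4 a4 a3 b3 b2

The budget equals the shortest possible length, so every move has to be on a shortest route through the required cells.
Route from b4: left 1 to a4, up 1 to a3, right 1 to b3, up 1 to b2 — 4 moves in all.
Check: all required cells visited; 4 ≤ 4 moves.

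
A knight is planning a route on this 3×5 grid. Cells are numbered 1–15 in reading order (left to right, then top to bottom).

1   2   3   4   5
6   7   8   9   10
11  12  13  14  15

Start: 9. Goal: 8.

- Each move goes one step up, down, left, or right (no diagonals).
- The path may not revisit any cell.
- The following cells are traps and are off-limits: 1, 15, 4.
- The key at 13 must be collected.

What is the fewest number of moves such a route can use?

3

Any route passes through 13 somewhere between 9 and 8. Summing Manhattan distances along the two legs (9 → 13 → 8) gives a lower bound of 2 + 1 = 3 moves.
A route of 3 moves achieves this: 9 → 14 → 13 → 8.
Since 3 matches the lower bound, it is optimal.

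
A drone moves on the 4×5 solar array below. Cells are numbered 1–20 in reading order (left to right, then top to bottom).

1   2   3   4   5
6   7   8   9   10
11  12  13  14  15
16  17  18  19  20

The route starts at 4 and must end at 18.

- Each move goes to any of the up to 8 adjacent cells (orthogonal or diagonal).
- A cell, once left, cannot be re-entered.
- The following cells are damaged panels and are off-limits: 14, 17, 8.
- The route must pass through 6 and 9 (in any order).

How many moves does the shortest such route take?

6

Any route passes through 6 and 9 in some order between 4 and 18. Summing Chebyshev distances along each leg and taking the cheapest ordering (4 → 9 → 6 → 18) gives a lower bound of 1 + 3 + 2 = 6 moves.
A route of 6 moves achieves this: 4 → 9 → 3 → 2 → 6 → 12 → 18.
Since 6 matches the lower bound, it is optimal.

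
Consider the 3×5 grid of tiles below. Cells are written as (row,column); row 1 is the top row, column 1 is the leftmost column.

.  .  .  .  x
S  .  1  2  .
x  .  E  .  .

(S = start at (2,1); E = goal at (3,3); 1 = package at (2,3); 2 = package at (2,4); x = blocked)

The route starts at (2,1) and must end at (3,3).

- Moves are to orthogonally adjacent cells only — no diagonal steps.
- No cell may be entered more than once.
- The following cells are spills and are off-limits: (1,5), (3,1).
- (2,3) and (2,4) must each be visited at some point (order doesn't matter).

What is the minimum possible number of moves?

Any route passes through (2,3) and (2,4) in some order between (2,1) and (3,3). Summing Manhattan distances along each leg and taking the cheapest ordering ((2,1) → (2,3) → (2,4) → (3,3)) gives a lower bound of 2 + 1 + 2 = 5 moves.
A route of 5 moves achieves this: (2,1) → (2,2) → (2,3) → (2,4) → (3,4) → (3,3).
Since 5 matches the lower bound, it is optimal.

5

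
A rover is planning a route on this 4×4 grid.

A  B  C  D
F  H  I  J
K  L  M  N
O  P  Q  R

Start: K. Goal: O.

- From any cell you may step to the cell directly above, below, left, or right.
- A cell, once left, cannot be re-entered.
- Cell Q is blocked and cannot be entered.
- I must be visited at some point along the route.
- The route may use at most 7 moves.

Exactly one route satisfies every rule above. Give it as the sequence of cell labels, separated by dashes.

The budget equals the shortest possible length, so every move has to be on a shortest route through the required cells.
Route from K: up 1 to F, right 2 to I, down 1 to M, left 1 to L, down 1 to P, left 1 to O — 7 moves in all.
Check: all required cells visited; 7 ≤ 7 moves.

K - F - H - I - M - L - P - O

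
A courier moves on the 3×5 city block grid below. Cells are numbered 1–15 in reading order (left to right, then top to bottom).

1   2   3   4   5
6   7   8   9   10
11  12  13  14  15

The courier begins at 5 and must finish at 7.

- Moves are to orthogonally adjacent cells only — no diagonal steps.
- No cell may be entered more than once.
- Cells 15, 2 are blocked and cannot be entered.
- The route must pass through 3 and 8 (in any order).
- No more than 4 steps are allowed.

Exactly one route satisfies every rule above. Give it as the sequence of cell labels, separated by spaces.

The budget equals the shortest possible length, so every move has to be on a shortest route through the required cells.
Route from 5: 2× left (reaching 3), down to 8, left to 7 — 4 moves in all.
Check: all required cells visited; 4 ≤ 4 moves.

5 4 3 8 7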